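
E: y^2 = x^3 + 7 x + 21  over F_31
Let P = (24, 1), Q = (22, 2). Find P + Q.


P != Q, so use the chord formula.
s = (y2 - y1) / (x2 - x1) = (1) / (29) mod 31 = 15
x3 = s^2 - x1 - x2 mod 31 = 15^2 - 24 - 22 = 24
y3 = s (x1 - x3) - y1 mod 31 = 15 * (24 - 24) - 1 = 30

P + Q = (24, 30)


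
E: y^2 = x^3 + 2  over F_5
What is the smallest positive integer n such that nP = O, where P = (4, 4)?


Compute successive multiples of P until we hit O:
  1P = (4, 4)
  2P = (3, 2)
  3P = (2, 0)
  4P = (3, 3)
  5P = (4, 1)
  6P = O

ord(P) = 6


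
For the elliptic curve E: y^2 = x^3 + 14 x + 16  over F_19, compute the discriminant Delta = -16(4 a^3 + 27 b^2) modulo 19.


4 a^3 + 27 b^2 = 4*14^3 + 27*16^2 = 10976 + 6912 = 17888
Delta = -16 * (17888) = -286208
Delta mod 19 = 8

Delta = 8 (mod 19)


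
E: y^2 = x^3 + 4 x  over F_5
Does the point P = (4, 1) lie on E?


Check whether y^2 = x^3 + 4 x + 0 (mod 5) for (x, y) = (4, 1).
LHS: y^2 = 1^2 mod 5 = 1
RHS: x^3 + 4 x + 0 = 4^3 + 4*4 + 0 mod 5 = 0
LHS != RHS

No, not on the curve


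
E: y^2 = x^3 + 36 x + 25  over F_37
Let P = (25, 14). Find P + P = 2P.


Doubling: s = (3 x1^2 + a) / (2 y1)
s = (3*25^2 + 36) / (2*14) mod 37 = 22
x3 = s^2 - 2 x1 mod 37 = 22^2 - 2*25 = 27
y3 = s (x1 - x3) - y1 mod 37 = 22 * (25 - 27) - 14 = 16

2P = (27, 16)


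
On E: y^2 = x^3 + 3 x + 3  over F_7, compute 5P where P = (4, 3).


k = 5 = 101_2 (binary, LSB first: 101)
Double-and-add from P = (4, 3):
  bit 0 = 1: acc = O + (4, 3) = (4, 3)
  bit 1 = 0: acc unchanged = (4, 3)
  bit 2 = 1: acc = (4, 3) + (3, 5) = (4, 4)

5P = (4, 4)


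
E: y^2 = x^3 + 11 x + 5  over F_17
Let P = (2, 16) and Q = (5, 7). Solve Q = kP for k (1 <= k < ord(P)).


Enumerate multiples of P until we hit Q = (5, 7):
  1P = (2, 16)
  2P = (5, 10)
  3P = (14, 8)
  4P = (9, 0)
  5P = (14, 9)
  6P = (5, 7)
Match found at i = 6.

k = 6


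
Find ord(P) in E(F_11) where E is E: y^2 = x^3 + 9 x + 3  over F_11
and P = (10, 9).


Compute successive multiples of P until we hit O:
  1P = (10, 9)
  2P = (0, 5)
  3P = (6, 8)
  4P = (4, 9)
  5P = (8, 2)
  6P = (8, 9)
  7P = (4, 2)
  8P = (6, 3)
  ... (continuing to 11P)
  11P = O

ord(P) = 11


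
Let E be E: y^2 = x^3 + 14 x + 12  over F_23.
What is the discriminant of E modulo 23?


4 a^3 + 27 b^2 = 4*14^3 + 27*12^2 = 10976 + 3888 = 14864
Delta = -16 * (14864) = -237824
Delta mod 23 = 19

Delta = 19 (mod 23)


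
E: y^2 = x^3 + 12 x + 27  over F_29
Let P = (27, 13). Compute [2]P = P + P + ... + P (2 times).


k = 2 = 10_2 (binary, LSB first: 01)
Double-and-add from P = (27, 13):
  bit 0 = 0: acc unchanged = O
  bit 1 = 1: acc = O + (10, 25) = (10, 25)

2P = (10, 25)


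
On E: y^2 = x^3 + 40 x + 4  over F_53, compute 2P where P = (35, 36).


Doubling: s = (3 x1^2 + a) / (2 y1)
s = (3*35^2 + 40) / (2*36) mod 53 = 17
x3 = s^2 - 2 x1 mod 53 = 17^2 - 2*35 = 7
y3 = s (x1 - x3) - y1 mod 53 = 17 * (35 - 7) - 36 = 16

2P = (7, 16)


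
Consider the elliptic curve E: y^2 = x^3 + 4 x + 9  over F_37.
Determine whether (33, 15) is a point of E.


Check whether y^2 = x^3 + 4 x + 9 (mod 37) for (x, y) = (33, 15).
LHS: y^2 = 15^2 mod 37 = 3
RHS: x^3 + 4 x + 9 = 33^3 + 4*33 + 9 mod 37 = 3
LHS = RHS

Yes, on the curve


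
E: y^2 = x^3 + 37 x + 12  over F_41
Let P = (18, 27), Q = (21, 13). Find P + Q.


P != Q, so use the chord formula.
s = (y2 - y1) / (x2 - x1) = (27) / (3) mod 41 = 9
x3 = s^2 - x1 - x2 mod 41 = 9^2 - 18 - 21 = 1
y3 = s (x1 - x3) - y1 mod 41 = 9 * (18 - 1) - 27 = 3

P + Q = (1, 3)


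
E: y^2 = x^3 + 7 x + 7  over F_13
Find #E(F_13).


For each x in F_13, count y with y^2 = x^3 + 7 x + 7 mod 13:
  x = 2: RHS = 3, y in [4, 9]  -> 2 point(s)
  x = 3: RHS = 3, y in [4, 9]  -> 2 point(s)
  x = 7: RHS = 9, y in [3, 10]  -> 2 point(s)
  x = 8: RHS = 3, y in [4, 9]  -> 2 point(s)
  x = 12: RHS = 12, y in [5, 8]  -> 2 point(s)
Affine points: 10. Add the point at infinity: total = 11.

#E(F_13) = 11


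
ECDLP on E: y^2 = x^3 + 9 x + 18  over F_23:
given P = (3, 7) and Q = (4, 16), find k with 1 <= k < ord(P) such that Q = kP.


Enumerate multiples of P until we hit Q = (4, 16):
  1P = (3, 7)
  2P = (10, 21)
  3P = (14, 17)
  4P = (15, 3)
  5P = (0, 15)
  6P = (22, 13)
  7P = (6, 9)
  8P = (17, 22)
  9P = (16, 7)
  10P = (4, 16)
Match found at i = 10.

k = 10


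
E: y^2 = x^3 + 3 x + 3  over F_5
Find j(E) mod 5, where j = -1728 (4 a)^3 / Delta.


Delta = -16(4 a^3 + 27 b^2) mod 5 = 4
-1728 * (4 a)^3 = -1728 * (4*3)^3 mod 5 = 1
j = 1 * 4^(-1) mod 5 = 4

j = 4 (mod 5)


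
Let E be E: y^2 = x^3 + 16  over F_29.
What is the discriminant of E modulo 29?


4 a^3 + 27 b^2 = 4*0^3 + 27*16^2 = 0 + 6912 = 6912
Delta = -16 * (6912) = -110592
Delta mod 29 = 14

Delta = 14 (mod 29)


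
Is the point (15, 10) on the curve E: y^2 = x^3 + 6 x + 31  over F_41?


Check whether y^2 = x^3 + 6 x + 31 (mod 41) for (x, y) = (15, 10).
LHS: y^2 = 10^2 mod 41 = 18
RHS: x^3 + 6 x + 31 = 15^3 + 6*15 + 31 mod 41 = 11
LHS != RHS

No, not on the curve


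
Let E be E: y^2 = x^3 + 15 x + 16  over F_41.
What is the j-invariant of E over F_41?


Delta = -16(4 a^3 + 27 b^2) mod 41 = 14
-1728 * (4 a)^3 = -1728 * (4*15)^3 mod 41 = 10
j = 10 * 14^(-1) mod 41 = 30

j = 30 (mod 41)


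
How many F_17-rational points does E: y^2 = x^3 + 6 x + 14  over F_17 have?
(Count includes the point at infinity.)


For each x in F_17, count y with y^2 = x^3 + 6 x + 14 mod 17:
  x = 1: RHS = 4, y in [2, 15]  -> 2 point(s)
  x = 2: RHS = 0, y in [0]  -> 1 point(s)
  x = 3: RHS = 8, y in [5, 12]  -> 2 point(s)
  x = 4: RHS = 0, y in [0]  -> 1 point(s)
  x = 5: RHS = 16, y in [4, 13]  -> 2 point(s)
  x = 7: RHS = 8, y in [5, 12]  -> 2 point(s)
  x = 8: RHS = 13, y in [8, 9]  -> 2 point(s)
  x = 9: RHS = 15, y in [7, 10]  -> 2 point(s)
  x = 11: RHS = 0, y in [0]  -> 1 point(s)
Affine points: 15. Add the point at infinity: total = 16.

#E(F_17) = 16


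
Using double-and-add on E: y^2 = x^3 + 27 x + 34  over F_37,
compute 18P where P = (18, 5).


k = 18 = 10010_2 (binary, LSB first: 01001)
Double-and-add from P = (18, 5):
  bit 0 = 0: acc unchanged = O
  bit 1 = 1: acc = O + (1, 32) = (1, 32)
  bit 2 = 0: acc unchanged = (1, 32)
  bit 3 = 0: acc unchanged = (1, 32)
  bit 4 = 1: acc = (1, 32) + (0, 21) = (9, 28)

18P = (9, 28)


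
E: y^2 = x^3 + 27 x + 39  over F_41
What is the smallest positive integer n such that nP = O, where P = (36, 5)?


Compute successive multiples of P until we hit O:
  1P = (36, 5)
  2P = (14, 39)
  3P = (31, 32)
  4P = (13, 2)
  5P = (0, 30)
  6P = (30, 25)
  7P = (18, 17)
  8P = (33, 34)
  ... (continuing to 44P)
  44P = O

ord(P) = 44


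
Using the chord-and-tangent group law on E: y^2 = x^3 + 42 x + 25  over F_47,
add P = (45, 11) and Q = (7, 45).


P != Q, so use the chord formula.
s = (y2 - y1) / (x2 - x1) = (34) / (9) mod 47 = 9
x3 = s^2 - x1 - x2 mod 47 = 9^2 - 45 - 7 = 29
y3 = s (x1 - x3) - y1 mod 47 = 9 * (45 - 29) - 11 = 39

P + Q = (29, 39)


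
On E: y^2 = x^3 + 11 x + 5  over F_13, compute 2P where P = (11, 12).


Doubling: s = (3 x1^2 + a) / (2 y1)
s = (3*11^2 + 11) / (2*12) mod 13 = 8
x3 = s^2 - 2 x1 mod 13 = 8^2 - 2*11 = 3
y3 = s (x1 - x3) - y1 mod 13 = 8 * (11 - 3) - 12 = 0

2P = (3, 0)


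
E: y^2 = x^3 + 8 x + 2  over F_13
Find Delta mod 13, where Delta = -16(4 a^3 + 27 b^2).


4 a^3 + 27 b^2 = 4*8^3 + 27*2^2 = 2048 + 108 = 2156
Delta = -16 * (2156) = -34496
Delta mod 13 = 6

Delta = 6 (mod 13)


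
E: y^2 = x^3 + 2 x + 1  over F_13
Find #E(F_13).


For each x in F_13, count y with y^2 = x^3 + 2 x + 1 mod 13:
  x = 0: RHS = 1, y in [1, 12]  -> 2 point(s)
  x = 1: RHS = 4, y in [2, 11]  -> 2 point(s)
  x = 2: RHS = 0, y in [0]  -> 1 point(s)
  x = 8: RHS = 9, y in [3, 10]  -> 2 point(s)
Affine points: 7. Add the point at infinity: total = 8.

#E(F_13) = 8


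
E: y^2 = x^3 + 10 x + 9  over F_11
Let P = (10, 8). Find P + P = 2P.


Doubling: s = (3 x1^2 + a) / (2 y1)
s = (3*10^2 + 10) / (2*8) mod 11 = 7
x3 = s^2 - 2 x1 mod 11 = 7^2 - 2*10 = 7
y3 = s (x1 - x3) - y1 mod 11 = 7 * (10 - 7) - 8 = 2

2P = (7, 2)


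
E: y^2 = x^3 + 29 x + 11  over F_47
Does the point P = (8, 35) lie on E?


Check whether y^2 = x^3 + 29 x + 11 (mod 47) for (x, y) = (8, 35).
LHS: y^2 = 35^2 mod 47 = 3
RHS: x^3 + 29 x + 11 = 8^3 + 29*8 + 11 mod 47 = 3
LHS = RHS

Yes, on the curve


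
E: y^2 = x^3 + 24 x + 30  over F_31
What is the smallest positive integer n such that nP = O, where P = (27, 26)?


Compute successive multiples of P until we hit O:
  1P = (27, 26)
  2P = (9, 18)
  3P = (4, 29)
  4P = (20, 27)
  5P = (3, 6)
  6P = (6, 7)
  7P = (23, 16)
  8P = (26, 23)
  ... (continuing to 34P)
  34P = O

ord(P) = 34


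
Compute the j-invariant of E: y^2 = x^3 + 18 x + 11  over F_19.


Delta = -16(4 a^3 + 27 b^2) mod 19 = 4
-1728 * (4 a)^3 = -1728 * (4*18)^3 mod 19 = 12
j = 12 * 4^(-1) mod 19 = 3

j = 3 (mod 19)


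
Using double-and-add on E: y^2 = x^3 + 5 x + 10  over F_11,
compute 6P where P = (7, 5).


k = 6 = 110_2 (binary, LSB first: 011)
Double-and-add from P = (7, 5):
  bit 0 = 0: acc unchanged = O
  bit 1 = 1: acc = O + (1, 7) = (1, 7)
  bit 2 = 1: acc = (1, 7) + (10, 2) = (9, 6)

6P = (9, 6)


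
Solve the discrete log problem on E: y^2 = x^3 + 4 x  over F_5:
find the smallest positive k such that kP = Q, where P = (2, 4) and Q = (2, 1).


Enumerate multiples of P until we hit Q = (2, 1):
  1P = (2, 4)
  2P = (0, 0)
  3P = (2, 1)
Match found at i = 3.

k = 3


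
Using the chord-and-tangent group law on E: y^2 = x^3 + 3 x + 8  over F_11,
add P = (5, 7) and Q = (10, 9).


P != Q, so use the chord formula.
s = (y2 - y1) / (x2 - x1) = (2) / (5) mod 11 = 7
x3 = s^2 - x1 - x2 mod 11 = 7^2 - 5 - 10 = 1
y3 = s (x1 - x3) - y1 mod 11 = 7 * (5 - 1) - 7 = 10

P + Q = (1, 10)


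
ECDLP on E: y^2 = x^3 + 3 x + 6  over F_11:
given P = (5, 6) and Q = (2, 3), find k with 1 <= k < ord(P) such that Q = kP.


Enumerate multiples of P until we hit Q = (2, 3):
  1P = (5, 6)
  2P = (2, 8)
  3P = (2, 3)
Match found at i = 3.

k = 3


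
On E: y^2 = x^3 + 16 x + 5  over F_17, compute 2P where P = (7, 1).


Doubling: s = (3 x1^2 + a) / (2 y1)
s = (3*7^2 + 16) / (2*1) mod 17 = 5
x3 = s^2 - 2 x1 mod 17 = 5^2 - 2*7 = 11
y3 = s (x1 - x3) - y1 mod 17 = 5 * (7 - 11) - 1 = 13

2P = (11, 13)


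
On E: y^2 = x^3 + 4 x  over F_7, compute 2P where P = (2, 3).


k = 2 = 10_2 (binary, LSB first: 01)
Double-and-add from P = (2, 3):
  bit 0 = 0: acc unchanged = O
  bit 1 = 1: acc = O + (0, 0) = (0, 0)

2P = (0, 0)


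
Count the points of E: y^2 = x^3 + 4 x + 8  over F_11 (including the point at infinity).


For each x in F_11, count y with y^2 = x^3 + 4 x + 8 mod 11:
  x = 3: RHS = 3, y in [5, 6]  -> 2 point(s)
  x = 4: RHS = 0, y in [0]  -> 1 point(s)
  x = 7: RHS = 5, y in [4, 7]  -> 2 point(s)
  x = 9: RHS = 3, y in [5, 6]  -> 2 point(s)
  x = 10: RHS = 3, y in [5, 6]  -> 2 point(s)
Affine points: 9. Add the point at infinity: total = 10.

#E(F_11) = 10


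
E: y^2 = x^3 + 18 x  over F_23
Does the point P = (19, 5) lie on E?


Check whether y^2 = x^3 + 18 x + 0 (mod 23) for (x, y) = (19, 5).
LHS: y^2 = 5^2 mod 23 = 2
RHS: x^3 + 18 x + 0 = 19^3 + 18*19 + 0 mod 23 = 2
LHS = RHS

Yes, on the curve


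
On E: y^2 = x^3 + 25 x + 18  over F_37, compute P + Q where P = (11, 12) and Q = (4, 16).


P != Q, so use the chord formula.
s = (y2 - y1) / (x2 - x1) = (4) / (30) mod 37 = 10
x3 = s^2 - x1 - x2 mod 37 = 10^2 - 11 - 4 = 11
y3 = s (x1 - x3) - y1 mod 37 = 10 * (11 - 11) - 12 = 25

P + Q = (11, 25)


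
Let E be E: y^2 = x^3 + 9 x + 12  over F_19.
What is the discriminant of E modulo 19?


4 a^3 + 27 b^2 = 4*9^3 + 27*12^2 = 2916 + 3888 = 6804
Delta = -16 * (6804) = -108864
Delta mod 19 = 6

Delta = 6 (mod 19)


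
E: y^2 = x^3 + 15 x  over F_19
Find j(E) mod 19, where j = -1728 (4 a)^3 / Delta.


Delta = -16(4 a^3 + 27 b^2) mod 19 = 11
-1728 * (4 a)^3 = -1728 * (4*15)^3 mod 19 = 8
j = 8 * 11^(-1) mod 19 = 18

j = 18 (mod 19)


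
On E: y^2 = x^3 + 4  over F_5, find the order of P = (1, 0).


Compute successive multiples of P until we hit O:
  1P = (1, 0)
  2P = O

ord(P) = 2


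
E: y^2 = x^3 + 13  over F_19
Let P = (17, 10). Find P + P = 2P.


Doubling: s = (3 x1^2 + a) / (2 y1)
s = (3*17^2 + 0) / (2*10) mod 19 = 12
x3 = s^2 - 2 x1 mod 19 = 12^2 - 2*17 = 15
y3 = s (x1 - x3) - y1 mod 19 = 12 * (17 - 15) - 10 = 14

2P = (15, 14)


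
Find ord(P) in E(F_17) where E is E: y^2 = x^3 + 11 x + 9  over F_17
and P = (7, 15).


Compute successive multiples of P until we hit O:
  1P = (7, 15)
  2P = (12, 4)
  3P = (11, 4)
  4P = (14, 0)
  5P = (11, 13)
  6P = (12, 13)
  7P = (7, 2)
  8P = O

ord(P) = 8


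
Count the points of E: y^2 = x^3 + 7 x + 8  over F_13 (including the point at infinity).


For each x in F_13, count y with y^2 = x^3 + 7 x + 8 mod 13:
  x = 1: RHS = 3, y in [4, 9]  -> 2 point(s)
  x = 2: RHS = 4, y in [2, 11]  -> 2 point(s)
  x = 3: RHS = 4, y in [2, 11]  -> 2 point(s)
  x = 4: RHS = 9, y in [3, 10]  -> 2 point(s)
  x = 5: RHS = 12, y in [5, 8]  -> 2 point(s)
  x = 7: RHS = 10, y in [6, 7]  -> 2 point(s)
  x = 8: RHS = 4, y in [2, 11]  -> 2 point(s)
  x = 10: RHS = 12, y in [5, 8]  -> 2 point(s)
  x = 11: RHS = 12, y in [5, 8]  -> 2 point(s)
  x = 12: RHS = 0, y in [0]  -> 1 point(s)
Affine points: 19. Add the point at infinity: total = 20.

#E(F_13) = 20


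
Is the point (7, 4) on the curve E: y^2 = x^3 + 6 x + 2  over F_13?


Check whether y^2 = x^3 + 6 x + 2 (mod 13) for (x, y) = (7, 4).
LHS: y^2 = 4^2 mod 13 = 3
RHS: x^3 + 6 x + 2 = 7^3 + 6*7 + 2 mod 13 = 10
LHS != RHS

No, not on the curve


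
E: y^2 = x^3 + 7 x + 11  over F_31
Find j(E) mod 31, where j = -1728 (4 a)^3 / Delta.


Delta = -16(4 a^3 + 27 b^2) mod 31 = 21
-1728 * (4 a)^3 = -1728 * (4*7)^3 mod 31 = 1
j = 1 * 21^(-1) mod 31 = 3

j = 3 (mod 31)


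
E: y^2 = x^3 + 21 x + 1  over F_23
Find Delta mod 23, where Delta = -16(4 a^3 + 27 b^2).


4 a^3 + 27 b^2 = 4*21^3 + 27*1^2 = 37044 + 27 = 37071
Delta = -16 * (37071) = -593136
Delta mod 23 = 11

Delta = 11 (mod 23)


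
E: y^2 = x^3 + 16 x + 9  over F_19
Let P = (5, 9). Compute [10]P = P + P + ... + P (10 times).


k = 10 = 1010_2 (binary, LSB first: 0101)
Double-and-add from P = (5, 9):
  bit 0 = 0: acc unchanged = O
  bit 1 = 1: acc = O + (6, 6) = (6, 6)
  bit 2 = 0: acc unchanged = (6, 6)
  bit 3 = 1: acc = (6, 6) + (1, 8) = (0, 3)

10P = (0, 3)


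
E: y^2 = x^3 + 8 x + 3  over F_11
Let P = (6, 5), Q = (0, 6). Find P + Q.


P != Q, so use the chord formula.
s = (y2 - y1) / (x2 - x1) = (1) / (5) mod 11 = 9
x3 = s^2 - x1 - x2 mod 11 = 9^2 - 6 - 0 = 9
y3 = s (x1 - x3) - y1 mod 11 = 9 * (6 - 9) - 5 = 1

P + Q = (9, 1)


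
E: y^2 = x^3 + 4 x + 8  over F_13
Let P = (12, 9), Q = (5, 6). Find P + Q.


P != Q, so use the chord formula.
s = (y2 - y1) / (x2 - x1) = (10) / (6) mod 13 = 6
x3 = s^2 - x1 - x2 mod 13 = 6^2 - 12 - 5 = 6
y3 = s (x1 - x3) - y1 mod 13 = 6 * (12 - 6) - 9 = 1

P + Q = (6, 1)


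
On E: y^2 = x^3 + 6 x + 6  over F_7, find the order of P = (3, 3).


Compute successive multiples of P until we hit O:
  1P = (3, 3)
  2P = (5, 0)
  3P = (3, 4)
  4P = O

ord(P) = 4


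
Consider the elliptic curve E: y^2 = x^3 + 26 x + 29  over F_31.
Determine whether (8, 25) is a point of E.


Check whether y^2 = x^3 + 26 x + 29 (mod 31) for (x, y) = (8, 25).
LHS: y^2 = 25^2 mod 31 = 5
RHS: x^3 + 26 x + 29 = 8^3 + 26*8 + 29 mod 31 = 5
LHS = RHS

Yes, on the curve


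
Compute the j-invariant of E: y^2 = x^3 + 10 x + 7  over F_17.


Delta = -16(4 a^3 + 27 b^2) mod 17 = 2
-1728 * (4 a)^3 = -1728 * (4*10)^3 mod 17 = 4
j = 4 * 2^(-1) mod 17 = 2

j = 2 (mod 17)


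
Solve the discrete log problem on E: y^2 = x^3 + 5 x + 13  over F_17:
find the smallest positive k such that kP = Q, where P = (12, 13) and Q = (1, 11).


Enumerate multiples of P until we hit Q = (1, 11):
  1P = (12, 13)
  2P = (8, 15)
  3P = (10, 3)
  4P = (3, 15)
  5P = (1, 11)
Match found at i = 5.

k = 5


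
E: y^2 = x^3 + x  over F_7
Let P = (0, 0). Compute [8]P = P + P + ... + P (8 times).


k = 8 = 1000_2 (binary, LSB first: 0001)
Double-and-add from P = (0, 0):
  bit 0 = 0: acc unchanged = O
  bit 1 = 0: acc unchanged = O
  bit 2 = 0: acc unchanged = O
  bit 3 = 1: acc = O + O = O

8P = O


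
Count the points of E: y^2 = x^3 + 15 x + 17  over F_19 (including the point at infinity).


For each x in F_19, count y with y^2 = x^3 + 15 x + 17 mod 19:
  x = 0: RHS = 17, y in [6, 13]  -> 2 point(s)
  x = 2: RHS = 17, y in [6, 13]  -> 2 point(s)
  x = 6: RHS = 0, y in [0]  -> 1 point(s)
  x = 7: RHS = 9, y in [3, 16]  -> 2 point(s)
  x = 9: RHS = 7, y in [8, 11]  -> 2 point(s)
  x = 12: RHS = 6, y in [5, 14]  -> 2 point(s)
  x = 14: RHS = 7, y in [8, 11]  -> 2 point(s)
  x = 15: RHS = 7, y in [8, 11]  -> 2 point(s)
  x = 17: RHS = 17, y in [6, 13]  -> 2 point(s)
  x = 18: RHS = 1, y in [1, 18]  -> 2 point(s)
Affine points: 19. Add the point at infinity: total = 20.

#E(F_19) = 20


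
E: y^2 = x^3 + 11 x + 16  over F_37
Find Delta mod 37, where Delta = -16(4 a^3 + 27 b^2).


4 a^3 + 27 b^2 = 4*11^3 + 27*16^2 = 5324 + 6912 = 12236
Delta = -16 * (12236) = -195776
Delta mod 37 = 28

Delta = 28 (mod 37)


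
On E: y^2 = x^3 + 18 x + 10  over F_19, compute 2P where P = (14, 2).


Doubling: s = (3 x1^2 + a) / (2 y1)
s = (3*14^2 + 18) / (2*2) mod 19 = 9
x3 = s^2 - 2 x1 mod 19 = 9^2 - 2*14 = 15
y3 = s (x1 - x3) - y1 mod 19 = 9 * (14 - 15) - 2 = 8

2P = (15, 8)


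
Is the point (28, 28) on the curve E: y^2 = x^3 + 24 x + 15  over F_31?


Check whether y^2 = x^3 + 24 x + 15 (mod 31) for (x, y) = (28, 28).
LHS: y^2 = 28^2 mod 31 = 9
RHS: x^3 + 24 x + 15 = 28^3 + 24*28 + 15 mod 31 = 9
LHS = RHS

Yes, on the curve


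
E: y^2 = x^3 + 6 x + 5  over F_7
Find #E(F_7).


For each x in F_7, count y with y^2 = x^3 + 6 x + 5 mod 7:
  x = 2: RHS = 4, y in [2, 5]  -> 2 point(s)
  x = 3: RHS = 1, y in [1, 6]  -> 2 point(s)
  x = 4: RHS = 2, y in [3, 4]  -> 2 point(s)
Affine points: 6. Add the point at infinity: total = 7.

#E(F_7) = 7


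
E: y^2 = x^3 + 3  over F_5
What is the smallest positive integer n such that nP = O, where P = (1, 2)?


Compute successive multiples of P until we hit O:
  1P = (1, 2)
  2P = (2, 1)
  3P = (3, 0)
  4P = (2, 4)
  5P = (1, 3)
  6P = O

ord(P) = 6


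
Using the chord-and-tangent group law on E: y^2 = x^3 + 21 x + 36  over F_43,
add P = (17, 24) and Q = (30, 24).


P != Q, so use the chord formula.
s = (y2 - y1) / (x2 - x1) = (0) / (13) mod 43 = 0
x3 = s^2 - x1 - x2 mod 43 = 0^2 - 17 - 30 = 39
y3 = s (x1 - x3) - y1 mod 43 = 0 * (17 - 39) - 24 = 19

P + Q = (39, 19)


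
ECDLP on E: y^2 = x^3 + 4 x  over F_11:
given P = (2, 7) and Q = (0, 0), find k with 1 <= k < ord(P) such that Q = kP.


Enumerate multiples of P until we hit Q = (0, 0):
  1P = (2, 7)
  2P = (0, 0)
Match found at i = 2.

k = 2


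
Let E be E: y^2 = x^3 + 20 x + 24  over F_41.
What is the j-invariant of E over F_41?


Delta = -16(4 a^3 + 27 b^2) mod 41 = 5
-1728 * (4 a)^3 = -1728 * (4*20)^3 mod 41 = 7
j = 7 * 5^(-1) mod 41 = 26

j = 26 (mod 41)


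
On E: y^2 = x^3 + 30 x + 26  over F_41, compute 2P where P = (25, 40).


Doubling: s = (3 x1^2 + a) / (2 y1)
s = (3*25^2 + 30) / (2*40) mod 41 = 11
x3 = s^2 - 2 x1 mod 41 = 11^2 - 2*25 = 30
y3 = s (x1 - x3) - y1 mod 41 = 11 * (25 - 30) - 40 = 28

2P = (30, 28)


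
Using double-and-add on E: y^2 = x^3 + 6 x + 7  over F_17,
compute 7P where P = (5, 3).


k = 7 = 111_2 (binary, LSB first: 111)
Double-and-add from P = (5, 3):
  bit 0 = 1: acc = O + (5, 3) = (5, 3)
  bit 1 = 1: acc = (5, 3) + (15, 15) = (10, 8)
  bit 2 = 1: acc = (10, 8) + (3, 16) = (6, 2)

7P = (6, 2)


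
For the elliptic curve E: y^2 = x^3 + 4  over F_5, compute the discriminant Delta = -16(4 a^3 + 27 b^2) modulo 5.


4 a^3 + 27 b^2 = 4*0^3 + 27*4^2 = 0 + 432 = 432
Delta = -16 * (432) = -6912
Delta mod 5 = 3

Delta = 3 (mod 5)


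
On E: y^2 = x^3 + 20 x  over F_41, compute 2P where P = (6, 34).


Doubling: s = (3 x1^2 + a) / (2 y1)
s = (3*6^2 + 20) / (2*34) mod 41 = 26
x3 = s^2 - 2 x1 mod 41 = 26^2 - 2*6 = 8
y3 = s (x1 - x3) - y1 mod 41 = 26 * (6 - 8) - 34 = 37

2P = (8, 37)


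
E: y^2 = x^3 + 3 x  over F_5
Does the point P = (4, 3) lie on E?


Check whether y^2 = x^3 + 3 x + 0 (mod 5) for (x, y) = (4, 3).
LHS: y^2 = 3^2 mod 5 = 4
RHS: x^3 + 3 x + 0 = 4^3 + 3*4 + 0 mod 5 = 1
LHS != RHS

No, not on the curve


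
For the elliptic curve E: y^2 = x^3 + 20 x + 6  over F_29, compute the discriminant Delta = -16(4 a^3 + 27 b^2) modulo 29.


4 a^3 + 27 b^2 = 4*20^3 + 27*6^2 = 32000 + 972 = 32972
Delta = -16 * (32972) = -527552
Delta mod 29 = 16

Delta = 16 (mod 29)


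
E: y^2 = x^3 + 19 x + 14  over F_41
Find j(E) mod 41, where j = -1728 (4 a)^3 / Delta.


Delta = -16(4 a^3 + 27 b^2) mod 41 = 4
-1728 * (4 a)^3 = -1728 * (4*19)^3 mod 41 = 25
j = 25 * 4^(-1) mod 41 = 37

j = 37 (mod 41)


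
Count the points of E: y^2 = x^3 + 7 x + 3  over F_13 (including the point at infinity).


For each x in F_13, count y with y^2 = x^3 + 7 x + 3 mod 13:
  x = 0: RHS = 3, y in [4, 9]  -> 2 point(s)
  x = 2: RHS = 12, y in [5, 8]  -> 2 point(s)
  x = 3: RHS = 12, y in [5, 8]  -> 2 point(s)
  x = 4: RHS = 4, y in [2, 11]  -> 2 point(s)
  x = 6: RHS = 1, y in [1, 12]  -> 2 point(s)
  x = 8: RHS = 12, y in [5, 8]  -> 2 point(s)
Affine points: 12. Add the point at infinity: total = 13.

#E(F_13) = 13


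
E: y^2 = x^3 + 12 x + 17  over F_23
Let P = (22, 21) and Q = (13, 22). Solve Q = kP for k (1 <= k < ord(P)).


Enumerate multiples of P until we hit Q = (13, 22):
  1P = (22, 21)
  2P = (6, 11)
  3P = (13, 22)
Match found at i = 3.

k = 3


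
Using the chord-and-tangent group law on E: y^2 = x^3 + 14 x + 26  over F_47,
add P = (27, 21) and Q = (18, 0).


P != Q, so use the chord formula.
s = (y2 - y1) / (x2 - x1) = (26) / (38) mod 47 = 18
x3 = s^2 - x1 - x2 mod 47 = 18^2 - 27 - 18 = 44
y3 = s (x1 - x3) - y1 mod 47 = 18 * (27 - 44) - 21 = 2

P + Q = (44, 2)


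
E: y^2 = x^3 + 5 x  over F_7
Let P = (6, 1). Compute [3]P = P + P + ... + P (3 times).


k = 3 = 11_2 (binary, LSB first: 11)
Double-and-add from P = (6, 1):
  bit 0 = 1: acc = O + (6, 1) = (6, 1)
  bit 1 = 1: acc = (6, 1) + (4, 0) = (6, 6)

3P = (6, 6)


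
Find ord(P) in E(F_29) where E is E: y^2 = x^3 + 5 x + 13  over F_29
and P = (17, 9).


Compute successive multiples of P until we hit O:
  1P = (17, 9)
  2P = (19, 23)
  3P = (13, 19)
  4P = (27, 16)
  5P = (20, 15)
  6P = (25, 4)
  7P = (25, 25)
  8P = (20, 14)
  ... (continuing to 13P)
  13P = O

ord(P) = 13


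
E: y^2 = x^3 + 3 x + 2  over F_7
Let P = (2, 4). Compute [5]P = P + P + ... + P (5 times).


k = 5 = 101_2 (binary, LSB first: 101)
Double-and-add from P = (2, 4):
  bit 0 = 1: acc = O + (2, 4) = (2, 4)
  bit 1 = 0: acc unchanged = (2, 4)
  bit 2 = 1: acc = (2, 4) + (0, 3) = (0, 4)

5P = (0, 4)


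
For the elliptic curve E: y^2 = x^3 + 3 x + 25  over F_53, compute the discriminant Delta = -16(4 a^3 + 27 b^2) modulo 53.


4 a^3 + 27 b^2 = 4*3^3 + 27*25^2 = 108 + 16875 = 16983
Delta = -16 * (16983) = -271728
Delta mod 53 = 3

Delta = 3 (mod 53)


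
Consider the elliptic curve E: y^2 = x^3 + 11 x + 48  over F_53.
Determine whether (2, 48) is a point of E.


Check whether y^2 = x^3 + 11 x + 48 (mod 53) for (x, y) = (2, 48).
LHS: y^2 = 48^2 mod 53 = 25
RHS: x^3 + 11 x + 48 = 2^3 + 11*2 + 48 mod 53 = 25
LHS = RHS

Yes, on the curve


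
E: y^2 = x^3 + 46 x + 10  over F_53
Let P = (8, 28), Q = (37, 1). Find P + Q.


P != Q, so use the chord formula.
s = (y2 - y1) / (x2 - x1) = (26) / (29) mod 53 = 21
x3 = s^2 - x1 - x2 mod 53 = 21^2 - 8 - 37 = 25
y3 = s (x1 - x3) - y1 mod 53 = 21 * (8 - 25) - 28 = 39

P + Q = (25, 39)


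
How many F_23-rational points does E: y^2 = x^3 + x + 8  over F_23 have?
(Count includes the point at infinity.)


For each x in F_23, count y with y^2 = x^3 + 1 x + 8 mod 23:
  x = 0: RHS = 8, y in [10, 13]  -> 2 point(s)
  x = 2: RHS = 18, y in [8, 15]  -> 2 point(s)
  x = 5: RHS = 0, y in [0]  -> 1 point(s)
  x = 6: RHS = 0, y in [0]  -> 1 point(s)
  x = 7: RHS = 13, y in [6, 17]  -> 2 point(s)
  x = 10: RHS = 6, y in [11, 12]  -> 2 point(s)
  x = 11: RHS = 16, y in [4, 19]  -> 2 point(s)
  x = 12: RHS = 0, y in [0]  -> 1 point(s)
  x = 14: RHS = 6, y in [11, 12]  -> 2 point(s)
  x = 16: RHS = 3, y in [7, 16]  -> 2 point(s)
  x = 17: RHS = 16, y in [4, 19]  -> 2 point(s)
  x = 18: RHS = 16, y in [4, 19]  -> 2 point(s)
  x = 19: RHS = 9, y in [3, 20]  -> 2 point(s)
  x = 20: RHS = 1, y in [1, 22]  -> 2 point(s)
  x = 22: RHS = 6, y in [11, 12]  -> 2 point(s)
Affine points: 27. Add the point at infinity: total = 28.

#E(F_23) = 28


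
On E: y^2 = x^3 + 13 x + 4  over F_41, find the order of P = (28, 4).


Compute successive multiples of P until we hit O:
  1P = (28, 4)
  2P = (28, 37)
  3P = O

ord(P) = 3


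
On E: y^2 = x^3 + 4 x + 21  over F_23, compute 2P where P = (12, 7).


Doubling: s = (3 x1^2 + a) / (2 y1)
s = (3*12^2 + 4) / (2*7) mod 23 = 18
x3 = s^2 - 2 x1 mod 23 = 18^2 - 2*12 = 1
y3 = s (x1 - x3) - y1 mod 23 = 18 * (12 - 1) - 7 = 7

2P = (1, 7)


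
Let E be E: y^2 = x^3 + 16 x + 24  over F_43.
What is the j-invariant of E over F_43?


Delta = -16(4 a^3 + 27 b^2) mod 43 = 36
-1728 * (4 a)^3 = -1728 * (4*16)^3 mod 43 = 1
j = 1 * 36^(-1) mod 43 = 6

j = 6 (mod 43)


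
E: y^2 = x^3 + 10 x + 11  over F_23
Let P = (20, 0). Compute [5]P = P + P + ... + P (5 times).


k = 5 = 101_2 (binary, LSB first: 101)
Double-and-add from P = (20, 0):
  bit 0 = 1: acc = O + (20, 0) = (20, 0)
  bit 1 = 0: acc unchanged = (20, 0)
  bit 2 = 1: acc = (20, 0) + O = (20, 0)

5P = (20, 0)


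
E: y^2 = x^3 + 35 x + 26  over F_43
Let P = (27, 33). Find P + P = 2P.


Doubling: s = (3 x1^2 + a) / (2 y1)
s = (3*27^2 + 35) / (2*33) mod 43 = 5
x3 = s^2 - 2 x1 mod 43 = 5^2 - 2*27 = 14
y3 = s (x1 - x3) - y1 mod 43 = 5 * (27 - 14) - 33 = 32

2P = (14, 32)


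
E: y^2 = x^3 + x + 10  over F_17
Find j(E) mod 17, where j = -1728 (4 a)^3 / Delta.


Delta = -16(4 a^3 + 27 b^2) mod 17 = 1
-1728 * (4 a)^3 = -1728 * (4*1)^3 mod 17 = 10
j = 10 * 1^(-1) mod 17 = 10

j = 10 (mod 17)


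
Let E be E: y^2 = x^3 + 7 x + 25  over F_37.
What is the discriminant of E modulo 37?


4 a^3 + 27 b^2 = 4*7^3 + 27*25^2 = 1372 + 16875 = 18247
Delta = -16 * (18247) = -291952
Delta mod 37 = 15

Delta = 15 (mod 37)


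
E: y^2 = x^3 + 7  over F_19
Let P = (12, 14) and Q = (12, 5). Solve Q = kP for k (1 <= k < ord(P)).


Enumerate multiples of P until we hit Q = (12, 5):
  1P = (12, 14)
  2P = (0, 11)
  3P = (13, 0)
  4P = (0, 8)
  5P = (12, 5)
Match found at i = 5.

k = 5


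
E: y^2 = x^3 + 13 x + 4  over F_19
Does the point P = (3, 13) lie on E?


Check whether y^2 = x^3 + 13 x + 4 (mod 19) for (x, y) = (3, 13).
LHS: y^2 = 13^2 mod 19 = 17
RHS: x^3 + 13 x + 4 = 3^3 + 13*3 + 4 mod 19 = 13
LHS != RHS

No, not on the curve


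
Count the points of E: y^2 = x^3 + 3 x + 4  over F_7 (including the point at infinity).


For each x in F_7, count y with y^2 = x^3 + 3 x + 4 mod 7:
  x = 0: RHS = 4, y in [2, 5]  -> 2 point(s)
  x = 1: RHS = 1, y in [1, 6]  -> 2 point(s)
  x = 2: RHS = 4, y in [2, 5]  -> 2 point(s)
  x = 5: RHS = 4, y in [2, 5]  -> 2 point(s)
  x = 6: RHS = 0, y in [0]  -> 1 point(s)
Affine points: 9. Add the point at infinity: total = 10.

#E(F_7) = 10


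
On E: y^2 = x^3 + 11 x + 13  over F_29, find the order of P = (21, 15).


Compute successive multiples of P until we hit O:
  1P = (21, 15)
  2P = (16, 14)
  3P = (28, 1)
  4P = (13, 27)
  5P = (19, 11)
  6P = (22, 12)
  7P = (24, 23)
  8P = (4, 11)
  ... (continuing to 28P)
  28P = O

ord(P) = 28


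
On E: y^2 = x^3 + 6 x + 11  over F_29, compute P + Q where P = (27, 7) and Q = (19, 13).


P != Q, so use the chord formula.
s = (y2 - y1) / (x2 - x1) = (6) / (21) mod 29 = 21
x3 = s^2 - x1 - x2 mod 29 = 21^2 - 27 - 19 = 18
y3 = s (x1 - x3) - y1 mod 29 = 21 * (27 - 18) - 7 = 8

P + Q = (18, 8)


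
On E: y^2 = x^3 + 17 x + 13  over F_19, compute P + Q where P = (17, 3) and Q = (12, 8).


P != Q, so use the chord formula.
s = (y2 - y1) / (x2 - x1) = (5) / (14) mod 19 = 18
x3 = s^2 - x1 - x2 mod 19 = 18^2 - 17 - 12 = 10
y3 = s (x1 - x3) - y1 mod 19 = 18 * (17 - 10) - 3 = 9

P + Q = (10, 9)


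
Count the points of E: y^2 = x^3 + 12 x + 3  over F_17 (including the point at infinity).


For each x in F_17, count y with y^2 = x^3 + 12 x + 3 mod 17:
  x = 1: RHS = 16, y in [4, 13]  -> 2 point(s)
  x = 2: RHS = 1, y in [1, 16]  -> 2 point(s)
  x = 3: RHS = 15, y in [7, 10]  -> 2 point(s)
  x = 4: RHS = 13, y in [8, 9]  -> 2 point(s)
  x = 5: RHS = 1, y in [1, 16]  -> 2 point(s)
  x = 6: RHS = 2, y in [6, 11]  -> 2 point(s)
  x = 8: RHS = 16, y in [4, 13]  -> 2 point(s)
  x = 10: RHS = 1, y in [1, 16]  -> 2 point(s)
  x = 11: RHS = 4, y in [2, 15]  -> 2 point(s)
  x = 14: RHS = 8, y in [5, 12]  -> 2 point(s)
Affine points: 20. Add the point at infinity: total = 21.

#E(F_17) = 21


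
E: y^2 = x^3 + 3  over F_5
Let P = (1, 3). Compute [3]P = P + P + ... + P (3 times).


k = 3 = 11_2 (binary, LSB first: 11)
Double-and-add from P = (1, 3):
  bit 0 = 1: acc = O + (1, 3) = (1, 3)
  bit 1 = 1: acc = (1, 3) + (2, 4) = (3, 0)

3P = (3, 0)


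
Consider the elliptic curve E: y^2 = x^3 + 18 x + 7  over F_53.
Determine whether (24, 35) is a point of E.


Check whether y^2 = x^3 + 18 x + 7 (mod 53) for (x, y) = (24, 35).
LHS: y^2 = 35^2 mod 53 = 6
RHS: x^3 + 18 x + 7 = 24^3 + 18*24 + 7 mod 53 = 6
LHS = RHS

Yes, on the curve


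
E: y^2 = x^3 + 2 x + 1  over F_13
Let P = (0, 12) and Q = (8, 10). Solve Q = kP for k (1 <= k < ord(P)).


Enumerate multiples of P until we hit Q = (8, 10):
  1P = (0, 12)
  2P = (1, 2)
  3P = (8, 3)
  4P = (2, 0)
  5P = (8, 10)
Match found at i = 5.

k = 5


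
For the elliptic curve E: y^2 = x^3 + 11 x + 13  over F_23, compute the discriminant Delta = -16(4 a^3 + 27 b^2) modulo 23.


4 a^3 + 27 b^2 = 4*11^3 + 27*13^2 = 5324 + 4563 = 9887
Delta = -16 * (9887) = -158192
Delta mod 23 = 2

Delta = 2 (mod 23)


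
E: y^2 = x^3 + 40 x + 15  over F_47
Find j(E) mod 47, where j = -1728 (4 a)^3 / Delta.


Delta = -16(4 a^3 + 27 b^2) mod 47 = 46
-1728 * (4 a)^3 = -1728 * (4*40)^3 mod 47 = 14
j = 14 * 46^(-1) mod 47 = 33

j = 33 (mod 47)


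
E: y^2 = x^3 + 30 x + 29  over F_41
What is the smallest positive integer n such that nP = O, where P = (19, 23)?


Compute successive multiples of P until we hit O:
  1P = (19, 23)
  2P = (11, 3)
  3P = (7, 7)
  4P = (35, 24)
  5P = (24, 10)
  6P = (31, 0)
  7P = (24, 31)
  8P = (35, 17)
  ... (continuing to 12P)
  12P = O

ord(P) = 12


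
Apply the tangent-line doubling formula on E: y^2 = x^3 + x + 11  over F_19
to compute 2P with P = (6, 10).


Doubling: s = (3 x1^2 + a) / (2 y1)
s = (3*6^2 + 1) / (2*10) mod 19 = 14
x3 = s^2 - 2 x1 mod 19 = 14^2 - 2*6 = 13
y3 = s (x1 - x3) - y1 mod 19 = 14 * (6 - 13) - 10 = 6

2P = (13, 6)


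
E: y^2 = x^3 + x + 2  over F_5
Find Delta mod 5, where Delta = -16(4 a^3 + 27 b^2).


4 a^3 + 27 b^2 = 4*1^3 + 27*2^2 = 4 + 108 = 112
Delta = -16 * (112) = -1792
Delta mod 5 = 3

Delta = 3 (mod 5)


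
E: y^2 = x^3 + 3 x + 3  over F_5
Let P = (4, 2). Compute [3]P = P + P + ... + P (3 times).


k = 3 = 11_2 (binary, LSB first: 11)
Double-and-add from P = (4, 2):
  bit 0 = 1: acc = O + (4, 2) = (4, 2)
  bit 1 = 1: acc = (4, 2) + (3, 2) = (3, 3)

3P = (3, 3)


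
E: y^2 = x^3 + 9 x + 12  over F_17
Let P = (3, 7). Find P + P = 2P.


Doubling: s = (3 x1^2 + a) / (2 y1)
s = (3*3^2 + 9) / (2*7) mod 17 = 5
x3 = s^2 - 2 x1 mod 17 = 5^2 - 2*3 = 2
y3 = s (x1 - x3) - y1 mod 17 = 5 * (3 - 2) - 7 = 15

2P = (2, 15)


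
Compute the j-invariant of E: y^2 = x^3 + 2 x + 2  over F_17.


Delta = -16(4 a^3 + 27 b^2) mod 17 = 4
-1728 * (4 a)^3 = -1728 * (4*2)^3 mod 17 = 12
j = 12 * 4^(-1) mod 17 = 3

j = 3 (mod 17)


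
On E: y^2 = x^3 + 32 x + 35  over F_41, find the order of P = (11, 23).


Compute successive multiples of P until we hit O:
  1P = (11, 23)
  2P = (28, 28)
  3P = (35, 23)
  4P = (36, 18)
  5P = (17, 11)
  6P = (17, 30)
  7P = (36, 23)
  8P = (35, 18)
  ... (continuing to 11P)
  11P = O

ord(P) = 11


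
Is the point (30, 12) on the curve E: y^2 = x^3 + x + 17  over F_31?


Check whether y^2 = x^3 + 1 x + 17 (mod 31) for (x, y) = (30, 12).
LHS: y^2 = 12^2 mod 31 = 20
RHS: x^3 + 1 x + 17 = 30^3 + 1*30 + 17 mod 31 = 15
LHS != RHS

No, not on the curve


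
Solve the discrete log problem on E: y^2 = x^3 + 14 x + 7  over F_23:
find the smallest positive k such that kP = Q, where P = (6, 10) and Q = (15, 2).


Enumerate multiples of P until we hit Q = (15, 2):
  1P = (6, 10)
  2P = (19, 5)
  3P = (4, 14)
  4P = (17, 12)
  5P = (16, 7)
  6P = (5, 15)
  7P = (14, 7)
  8P = (15, 2)
Match found at i = 8.

k = 8


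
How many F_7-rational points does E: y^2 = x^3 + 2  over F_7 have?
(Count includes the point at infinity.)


For each x in F_7, count y with y^2 = x^3 + 0 x + 2 mod 7:
  x = 0: RHS = 2, y in [3, 4]  -> 2 point(s)
  x = 3: RHS = 1, y in [1, 6]  -> 2 point(s)
  x = 5: RHS = 1, y in [1, 6]  -> 2 point(s)
  x = 6: RHS = 1, y in [1, 6]  -> 2 point(s)
Affine points: 8. Add the point at infinity: total = 9.

#E(F_7) = 9


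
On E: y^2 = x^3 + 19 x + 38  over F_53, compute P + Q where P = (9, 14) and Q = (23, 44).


P != Q, so use the chord formula.
s = (y2 - y1) / (x2 - x1) = (30) / (14) mod 53 = 40
x3 = s^2 - x1 - x2 mod 53 = 40^2 - 9 - 23 = 31
y3 = s (x1 - x3) - y1 mod 53 = 40 * (9 - 31) - 14 = 7

P + Q = (31, 7)


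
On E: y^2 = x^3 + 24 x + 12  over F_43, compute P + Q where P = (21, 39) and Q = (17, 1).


P != Q, so use the chord formula.
s = (y2 - y1) / (x2 - x1) = (5) / (39) mod 43 = 31
x3 = s^2 - x1 - x2 mod 43 = 31^2 - 21 - 17 = 20
y3 = s (x1 - x3) - y1 mod 43 = 31 * (21 - 20) - 39 = 35

P + Q = (20, 35)


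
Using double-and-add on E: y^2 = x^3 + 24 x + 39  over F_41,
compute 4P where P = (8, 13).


k = 4 = 100_2 (binary, LSB first: 001)
Double-and-add from P = (8, 13):
  bit 0 = 0: acc unchanged = O
  bit 1 = 0: acc unchanged = O
  bit 2 = 1: acc = O + (29, 14) = (29, 14)

4P = (29, 14)


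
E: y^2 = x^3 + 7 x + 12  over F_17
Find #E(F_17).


For each x in F_17, count y with y^2 = x^3 + 7 x + 12 mod 17:
  x = 2: RHS = 0, y in [0]  -> 1 point(s)
  x = 3: RHS = 9, y in [3, 14]  -> 2 point(s)
  x = 4: RHS = 2, y in [6, 11]  -> 2 point(s)
  x = 5: RHS = 2, y in [6, 11]  -> 2 point(s)
  x = 6: RHS = 15, y in [7, 10]  -> 2 point(s)
  x = 7: RHS = 13, y in [8, 9]  -> 2 point(s)
  x = 8: RHS = 2, y in [6, 11]  -> 2 point(s)
  x = 11: RHS = 9, y in [3, 14]  -> 2 point(s)
  x = 14: RHS = 15, y in [7, 10]  -> 2 point(s)
  x = 16: RHS = 4, y in [2, 15]  -> 2 point(s)
Affine points: 19. Add the point at infinity: total = 20.

#E(F_17) = 20


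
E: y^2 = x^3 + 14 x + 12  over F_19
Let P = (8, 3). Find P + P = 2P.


Doubling: s = (3 x1^2 + a) / (2 y1)
s = (3*8^2 + 14) / (2*3) mod 19 = 9
x3 = s^2 - 2 x1 mod 19 = 9^2 - 2*8 = 8
y3 = s (x1 - x3) - y1 mod 19 = 9 * (8 - 8) - 3 = 16

2P = (8, 16)


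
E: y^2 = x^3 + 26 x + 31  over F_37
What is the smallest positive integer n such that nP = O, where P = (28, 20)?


Compute successive multiples of P until we hit O:
  1P = (28, 20)
  2P = (25, 27)
  3P = (10, 12)
  4P = (33, 23)
  5P = (3, 32)
  6P = (7, 1)
  7P = (5, 29)
  8P = (8, 14)
  ... (continuing to 40P)
  40P = O

ord(P) = 40


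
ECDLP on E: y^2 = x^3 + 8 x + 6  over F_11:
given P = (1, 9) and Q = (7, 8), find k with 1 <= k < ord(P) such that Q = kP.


Enumerate multiples of P until we hit Q = (7, 8):
  1P = (1, 9)
  2P = (9, 2)
  3P = (4, 6)
  4P = (7, 8)
Match found at i = 4.

k = 4


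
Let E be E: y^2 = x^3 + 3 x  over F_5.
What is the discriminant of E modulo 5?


4 a^3 + 27 b^2 = 4*3^3 + 27*0^2 = 108 + 0 = 108
Delta = -16 * (108) = -1728
Delta mod 5 = 2

Delta = 2 (mod 5)


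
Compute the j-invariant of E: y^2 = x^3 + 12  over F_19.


Delta = -16(4 a^3 + 27 b^2) mod 19 = 17
-1728 * (4 a)^3 = -1728 * (4*0)^3 mod 19 = 0
j = 0 * 17^(-1) mod 19 = 0

j = 0 (mod 19)


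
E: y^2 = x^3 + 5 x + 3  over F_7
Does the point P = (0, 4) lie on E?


Check whether y^2 = x^3 + 5 x + 3 (mod 7) for (x, y) = (0, 4).
LHS: y^2 = 4^2 mod 7 = 2
RHS: x^3 + 5 x + 3 = 0^3 + 5*0 + 3 mod 7 = 3
LHS != RHS

No, not on the curve


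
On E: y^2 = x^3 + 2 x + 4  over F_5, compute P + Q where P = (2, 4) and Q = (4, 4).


P != Q, so use the chord formula.
s = (y2 - y1) / (x2 - x1) = (0) / (2) mod 5 = 0
x3 = s^2 - x1 - x2 mod 5 = 0^2 - 2 - 4 = 4
y3 = s (x1 - x3) - y1 mod 5 = 0 * (2 - 4) - 4 = 1

P + Q = (4, 1)


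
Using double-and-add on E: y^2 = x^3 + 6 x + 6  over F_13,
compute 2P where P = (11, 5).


k = 2 = 10_2 (binary, LSB first: 01)
Double-and-add from P = (11, 5):
  bit 0 = 0: acc unchanged = O
  bit 1 = 1: acc = O + (1, 0) = (1, 0)

2P = (1, 0)


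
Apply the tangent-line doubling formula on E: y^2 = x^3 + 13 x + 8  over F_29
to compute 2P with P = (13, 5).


Doubling: s = (3 x1^2 + a) / (2 y1)
s = (3*13^2 + 13) / (2*5) mod 29 = 23
x3 = s^2 - 2 x1 mod 29 = 23^2 - 2*13 = 10
y3 = s (x1 - x3) - y1 mod 29 = 23 * (13 - 10) - 5 = 6

2P = (10, 6)


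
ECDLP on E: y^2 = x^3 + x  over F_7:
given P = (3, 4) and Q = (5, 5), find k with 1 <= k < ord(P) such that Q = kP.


Enumerate multiples of P until we hit Q = (5, 5):
  1P = (3, 4)
  2P = (1, 3)
  3P = (5, 2)
  4P = (0, 0)
  5P = (5, 5)
Match found at i = 5.

k = 5


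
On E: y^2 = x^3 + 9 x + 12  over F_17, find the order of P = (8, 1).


Compute successive multiples of P until we hit O:
  1P = (8, 1)
  2P = (16, 11)
  3P = (2, 15)
  4P = (3, 10)
  5P = (14, 3)
  6P = (14, 14)
  7P = (3, 7)
  8P = (2, 2)
  ... (continuing to 11P)
  11P = O

ord(P) = 11


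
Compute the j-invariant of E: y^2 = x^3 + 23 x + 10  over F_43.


Delta = -16(4 a^3 + 27 b^2) mod 43 = 14
-1728 * (4 a)^3 = -1728 * (4*23)^3 mod 43 = 35
j = 35 * 14^(-1) mod 43 = 24

j = 24 (mod 43)


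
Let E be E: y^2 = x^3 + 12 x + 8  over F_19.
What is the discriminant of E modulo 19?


4 a^3 + 27 b^2 = 4*12^3 + 27*8^2 = 6912 + 1728 = 8640
Delta = -16 * (8640) = -138240
Delta mod 19 = 4

Delta = 4 (mod 19)


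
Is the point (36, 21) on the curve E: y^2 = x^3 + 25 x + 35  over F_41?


Check whether y^2 = x^3 + 25 x + 35 (mod 41) for (x, y) = (36, 21).
LHS: y^2 = 21^2 mod 41 = 31
RHS: x^3 + 25 x + 35 = 36^3 + 25*36 + 35 mod 41 = 31
LHS = RHS

Yes, on the curve


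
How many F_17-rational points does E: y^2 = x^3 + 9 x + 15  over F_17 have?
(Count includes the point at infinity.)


For each x in F_17, count y with y^2 = x^3 + 9 x + 15 mod 17:
  x = 0: RHS = 15, y in [7, 10]  -> 2 point(s)
  x = 1: RHS = 8, y in [5, 12]  -> 2 point(s)
  x = 3: RHS = 1, y in [1, 16]  -> 2 point(s)
  x = 4: RHS = 13, y in [8, 9]  -> 2 point(s)
  x = 5: RHS = 15, y in [7, 10]  -> 2 point(s)
  x = 6: RHS = 13, y in [8, 9]  -> 2 point(s)
  x = 7: RHS = 13, y in [8, 9]  -> 2 point(s)
  x = 8: RHS = 4, y in [2, 15]  -> 2 point(s)
  x = 9: RHS = 9, y in [3, 14]  -> 2 point(s)
  x = 10: RHS = 0, y in [0]  -> 1 point(s)
  x = 11: RHS = 0, y in [0]  -> 1 point(s)
  x = 12: RHS = 15, y in [7, 10]  -> 2 point(s)
  x = 13: RHS = 0, y in [0]  -> 1 point(s)
Affine points: 23. Add the point at infinity: total = 24.

#E(F_17) = 24


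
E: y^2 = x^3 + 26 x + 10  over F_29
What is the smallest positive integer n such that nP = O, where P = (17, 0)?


Compute successive multiples of P until we hit O:
  1P = (17, 0)
  2P = O

ord(P) = 2


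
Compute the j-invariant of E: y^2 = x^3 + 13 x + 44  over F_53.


Delta = -16(4 a^3 + 27 b^2) mod 53 = 42
-1728 * (4 a)^3 = -1728 * (4*13)^3 mod 53 = 32
j = 32 * 42^(-1) mod 53 = 26

j = 26 (mod 53)


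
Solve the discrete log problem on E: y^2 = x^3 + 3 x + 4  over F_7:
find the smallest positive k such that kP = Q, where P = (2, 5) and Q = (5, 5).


Enumerate multiples of P until we hit Q = (5, 5):
  1P = (2, 5)
  2P = (0, 5)
  3P = (5, 2)
  4P = (1, 1)
  5P = (6, 0)
  6P = (1, 6)
  7P = (5, 5)
Match found at i = 7.

k = 7
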